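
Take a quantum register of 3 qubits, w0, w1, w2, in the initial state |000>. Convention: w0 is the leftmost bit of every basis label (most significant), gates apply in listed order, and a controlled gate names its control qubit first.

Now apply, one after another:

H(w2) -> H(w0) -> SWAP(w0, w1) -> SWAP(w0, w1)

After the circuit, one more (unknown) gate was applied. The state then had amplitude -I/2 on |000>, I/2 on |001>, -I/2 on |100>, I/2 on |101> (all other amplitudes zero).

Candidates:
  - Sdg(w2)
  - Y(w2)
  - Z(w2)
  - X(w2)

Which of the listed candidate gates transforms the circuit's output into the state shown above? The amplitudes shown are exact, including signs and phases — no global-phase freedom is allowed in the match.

The applied gate was Y(w2). Key observation: the block from step 3 through step 4 cancels to the identity and can be dropped.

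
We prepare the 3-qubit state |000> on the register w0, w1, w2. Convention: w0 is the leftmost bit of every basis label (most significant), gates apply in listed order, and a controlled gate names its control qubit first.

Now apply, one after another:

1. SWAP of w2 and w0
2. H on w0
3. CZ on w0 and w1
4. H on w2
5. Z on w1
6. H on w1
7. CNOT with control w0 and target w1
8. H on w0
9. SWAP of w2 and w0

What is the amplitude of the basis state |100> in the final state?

The amplitude on |100> is 1/2.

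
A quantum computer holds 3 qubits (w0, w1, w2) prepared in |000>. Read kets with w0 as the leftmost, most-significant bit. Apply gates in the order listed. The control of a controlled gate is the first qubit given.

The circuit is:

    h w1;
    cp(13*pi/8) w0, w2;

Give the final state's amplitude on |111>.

|111> carries amplitude 0 in the final state.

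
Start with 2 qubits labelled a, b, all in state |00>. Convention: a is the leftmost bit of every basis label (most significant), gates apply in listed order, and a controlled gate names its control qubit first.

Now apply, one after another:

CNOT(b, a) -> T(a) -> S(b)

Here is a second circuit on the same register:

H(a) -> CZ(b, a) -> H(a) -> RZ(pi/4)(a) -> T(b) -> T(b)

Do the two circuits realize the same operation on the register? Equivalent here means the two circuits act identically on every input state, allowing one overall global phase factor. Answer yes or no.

Yes — the two circuits implement the same unitary up to a global phase.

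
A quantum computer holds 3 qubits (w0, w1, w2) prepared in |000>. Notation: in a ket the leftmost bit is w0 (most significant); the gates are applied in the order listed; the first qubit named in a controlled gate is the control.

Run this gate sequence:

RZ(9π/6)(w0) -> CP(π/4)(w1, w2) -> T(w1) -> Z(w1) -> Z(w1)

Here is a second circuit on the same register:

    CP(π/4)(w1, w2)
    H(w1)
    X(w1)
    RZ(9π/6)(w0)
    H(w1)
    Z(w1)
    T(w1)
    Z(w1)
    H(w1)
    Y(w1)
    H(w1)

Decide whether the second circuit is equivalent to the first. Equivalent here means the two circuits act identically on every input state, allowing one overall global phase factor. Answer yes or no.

No: there is an input state on which the two circuits produce genuinely different outputs (not merely differing by a phase).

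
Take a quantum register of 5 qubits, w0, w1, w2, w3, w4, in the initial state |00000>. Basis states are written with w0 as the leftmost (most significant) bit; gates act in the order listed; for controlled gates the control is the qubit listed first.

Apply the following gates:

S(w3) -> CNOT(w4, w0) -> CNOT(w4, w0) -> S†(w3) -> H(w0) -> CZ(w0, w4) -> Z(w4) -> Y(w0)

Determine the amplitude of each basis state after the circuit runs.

After the circuit, the state carries amplitude -sqrt(2)*I/2 on |00000>, sqrt(2)*I/2 on |10000>, and 0 on every other basis state. Key observation: the block from step 1 through step 4 cancels to the identity and can be dropped.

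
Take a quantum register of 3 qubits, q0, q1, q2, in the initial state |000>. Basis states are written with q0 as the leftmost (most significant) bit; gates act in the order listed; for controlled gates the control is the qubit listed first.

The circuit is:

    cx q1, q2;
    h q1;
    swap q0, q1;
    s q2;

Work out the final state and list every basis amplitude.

The final amplitudes are sqrt(2)/2 on |000>, sqrt(2)/2 on |100>, and 0 on every other basis state.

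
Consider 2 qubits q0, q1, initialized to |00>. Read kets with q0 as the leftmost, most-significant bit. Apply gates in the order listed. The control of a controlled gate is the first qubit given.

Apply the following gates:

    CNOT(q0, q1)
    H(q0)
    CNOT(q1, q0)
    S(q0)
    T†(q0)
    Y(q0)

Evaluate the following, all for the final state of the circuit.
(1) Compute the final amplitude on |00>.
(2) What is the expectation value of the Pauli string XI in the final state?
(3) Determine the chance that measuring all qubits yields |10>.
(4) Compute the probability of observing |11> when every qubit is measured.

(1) The final state's coefficient on |00> equals -sqrt(2)*exp(3*I*pi/4)/2.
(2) The observable XI averages to -sqrt(2)/2.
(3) The probability of measuring |10> is 1/2.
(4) A full measurement returns |11> with probability 0.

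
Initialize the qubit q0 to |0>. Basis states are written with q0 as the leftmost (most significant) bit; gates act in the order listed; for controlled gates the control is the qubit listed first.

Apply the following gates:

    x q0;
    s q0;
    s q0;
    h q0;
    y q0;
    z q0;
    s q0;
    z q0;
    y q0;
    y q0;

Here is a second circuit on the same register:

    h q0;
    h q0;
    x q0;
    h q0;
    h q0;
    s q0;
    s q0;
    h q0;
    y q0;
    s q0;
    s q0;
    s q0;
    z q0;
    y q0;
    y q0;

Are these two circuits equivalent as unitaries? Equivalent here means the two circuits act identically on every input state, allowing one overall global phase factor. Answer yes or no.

Yes: on every input state the two circuits agree up to one overall phase factor.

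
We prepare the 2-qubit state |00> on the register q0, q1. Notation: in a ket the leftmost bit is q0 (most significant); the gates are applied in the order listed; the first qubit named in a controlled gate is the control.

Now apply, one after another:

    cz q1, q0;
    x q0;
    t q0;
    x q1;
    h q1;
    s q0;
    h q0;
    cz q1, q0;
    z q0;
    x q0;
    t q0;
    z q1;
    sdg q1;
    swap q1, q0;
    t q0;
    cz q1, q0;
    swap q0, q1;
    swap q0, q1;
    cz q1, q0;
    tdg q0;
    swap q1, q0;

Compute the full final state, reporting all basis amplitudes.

The final amplitudes are exp(3*I*pi/4)/2 on |00>, -exp(I*pi/4)/2 on |01>, -1/2 on |10>, I/2 on |11>.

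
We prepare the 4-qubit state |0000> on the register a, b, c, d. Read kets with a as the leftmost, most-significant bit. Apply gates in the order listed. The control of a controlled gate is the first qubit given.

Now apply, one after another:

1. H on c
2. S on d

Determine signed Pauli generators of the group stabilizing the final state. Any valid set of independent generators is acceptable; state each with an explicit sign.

The stabilizer group can be generated by +IIXI, +ZIII, +IZII, +IIIZ, among other valid generating sets.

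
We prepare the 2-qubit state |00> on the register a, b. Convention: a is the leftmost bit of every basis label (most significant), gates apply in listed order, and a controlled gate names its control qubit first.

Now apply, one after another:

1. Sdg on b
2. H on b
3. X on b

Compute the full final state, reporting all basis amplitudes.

The resulting statevector has amplitude sqrt(2)/2 on |00>, sqrt(2)/2 on |01>, 0 on |10>, 0 on |11>.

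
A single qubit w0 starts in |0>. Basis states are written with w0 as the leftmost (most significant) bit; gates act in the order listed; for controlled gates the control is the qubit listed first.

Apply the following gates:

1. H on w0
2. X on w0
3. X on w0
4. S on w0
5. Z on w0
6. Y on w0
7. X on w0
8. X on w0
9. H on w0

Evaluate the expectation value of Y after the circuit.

The expectation value of Y is 1.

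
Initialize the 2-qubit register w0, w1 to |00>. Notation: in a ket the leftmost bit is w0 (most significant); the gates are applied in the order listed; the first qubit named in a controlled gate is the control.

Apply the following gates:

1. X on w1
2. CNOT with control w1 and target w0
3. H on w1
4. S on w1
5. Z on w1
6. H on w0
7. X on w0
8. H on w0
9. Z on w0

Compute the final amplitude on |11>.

|11> carries amplitude sqrt(2)*I/2 in the final state. Key observation: steps 6-9 multiply out to the identity, so the circuit reduces to the remaining gates.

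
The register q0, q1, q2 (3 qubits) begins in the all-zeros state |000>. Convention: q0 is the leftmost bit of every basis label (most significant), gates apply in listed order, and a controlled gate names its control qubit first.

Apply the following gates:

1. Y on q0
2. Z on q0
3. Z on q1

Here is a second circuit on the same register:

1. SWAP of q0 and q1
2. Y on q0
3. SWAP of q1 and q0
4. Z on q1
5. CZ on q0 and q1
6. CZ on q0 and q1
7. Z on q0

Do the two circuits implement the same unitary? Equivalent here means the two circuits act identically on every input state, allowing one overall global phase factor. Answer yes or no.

No, they are not equivalent — no single phase factor reconciles the two unitaries.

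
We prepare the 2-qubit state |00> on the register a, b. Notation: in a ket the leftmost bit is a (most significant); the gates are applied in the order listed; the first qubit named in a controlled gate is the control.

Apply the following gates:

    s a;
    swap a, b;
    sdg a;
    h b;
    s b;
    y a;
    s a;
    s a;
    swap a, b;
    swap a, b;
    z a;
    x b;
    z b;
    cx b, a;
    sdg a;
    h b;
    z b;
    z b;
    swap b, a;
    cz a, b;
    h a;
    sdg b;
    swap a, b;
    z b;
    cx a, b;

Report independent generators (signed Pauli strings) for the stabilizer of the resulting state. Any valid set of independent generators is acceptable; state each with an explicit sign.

The final state is stabilized by the group generated by -XY, -ZZ; other independent generating sets are equally valid.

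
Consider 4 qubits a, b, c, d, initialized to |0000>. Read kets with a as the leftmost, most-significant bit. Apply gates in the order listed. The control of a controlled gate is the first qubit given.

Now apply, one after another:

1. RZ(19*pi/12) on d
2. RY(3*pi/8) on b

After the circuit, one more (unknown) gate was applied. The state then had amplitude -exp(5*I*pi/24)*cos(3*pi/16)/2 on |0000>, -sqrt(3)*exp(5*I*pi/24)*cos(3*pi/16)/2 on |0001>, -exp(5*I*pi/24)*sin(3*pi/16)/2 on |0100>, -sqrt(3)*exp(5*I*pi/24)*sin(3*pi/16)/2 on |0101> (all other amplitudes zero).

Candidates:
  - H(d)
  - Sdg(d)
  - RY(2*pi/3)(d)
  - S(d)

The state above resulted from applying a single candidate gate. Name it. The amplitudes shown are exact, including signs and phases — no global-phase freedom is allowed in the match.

The unique candidate consistent with the amplitudes is RY(2*pi/3)(d).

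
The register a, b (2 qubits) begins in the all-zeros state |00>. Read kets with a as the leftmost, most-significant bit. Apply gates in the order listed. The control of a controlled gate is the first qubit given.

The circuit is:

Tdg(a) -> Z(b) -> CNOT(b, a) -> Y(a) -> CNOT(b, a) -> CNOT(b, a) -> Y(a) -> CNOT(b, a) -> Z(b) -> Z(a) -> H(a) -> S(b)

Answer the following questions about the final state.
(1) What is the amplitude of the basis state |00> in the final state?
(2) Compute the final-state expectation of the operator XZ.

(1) The amplitude on |00> is sqrt(2)/2.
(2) The expectation value of XZ is 1.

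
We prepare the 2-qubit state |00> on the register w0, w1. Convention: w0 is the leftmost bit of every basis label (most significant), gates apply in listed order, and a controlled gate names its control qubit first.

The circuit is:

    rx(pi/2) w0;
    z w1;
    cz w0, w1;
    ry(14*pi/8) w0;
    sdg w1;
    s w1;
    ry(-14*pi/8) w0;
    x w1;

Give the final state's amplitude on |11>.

|11> carries amplitude -sqrt(2)*I/2 in the final state. Key observation: steps 4-7 multiply out to the identity, so the circuit reduces to the remaining gates.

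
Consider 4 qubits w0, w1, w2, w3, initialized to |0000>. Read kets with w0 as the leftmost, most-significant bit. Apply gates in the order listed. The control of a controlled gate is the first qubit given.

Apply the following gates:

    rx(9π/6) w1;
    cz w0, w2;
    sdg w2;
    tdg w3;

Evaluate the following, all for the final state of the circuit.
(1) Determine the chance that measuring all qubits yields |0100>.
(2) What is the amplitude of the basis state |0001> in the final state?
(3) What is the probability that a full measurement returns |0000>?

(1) The probability of measuring |0100> is 1/2.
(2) The amplitude on |0001> is 0.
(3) A full measurement returns |0000> with probability 1/2.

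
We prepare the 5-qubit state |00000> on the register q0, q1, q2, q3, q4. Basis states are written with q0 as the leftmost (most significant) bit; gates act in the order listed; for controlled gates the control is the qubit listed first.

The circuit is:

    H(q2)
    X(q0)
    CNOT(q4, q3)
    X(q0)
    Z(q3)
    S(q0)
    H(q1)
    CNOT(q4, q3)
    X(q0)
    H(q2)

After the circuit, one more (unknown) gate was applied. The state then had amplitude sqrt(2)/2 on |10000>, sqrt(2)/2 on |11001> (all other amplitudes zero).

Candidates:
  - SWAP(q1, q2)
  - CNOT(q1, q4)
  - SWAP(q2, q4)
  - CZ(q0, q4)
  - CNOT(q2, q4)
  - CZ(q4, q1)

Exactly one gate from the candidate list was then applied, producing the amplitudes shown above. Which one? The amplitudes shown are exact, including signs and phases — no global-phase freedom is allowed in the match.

The applied gate was CNOT(q1, q4).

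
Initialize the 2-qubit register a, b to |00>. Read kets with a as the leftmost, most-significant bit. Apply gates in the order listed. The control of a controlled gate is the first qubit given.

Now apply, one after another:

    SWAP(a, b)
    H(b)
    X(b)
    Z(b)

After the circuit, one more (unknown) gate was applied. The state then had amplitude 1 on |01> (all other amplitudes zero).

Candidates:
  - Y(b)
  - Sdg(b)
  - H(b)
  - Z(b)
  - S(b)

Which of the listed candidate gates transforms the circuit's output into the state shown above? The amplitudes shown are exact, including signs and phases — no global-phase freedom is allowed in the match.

The unique candidate consistent with the amplitudes is H(b).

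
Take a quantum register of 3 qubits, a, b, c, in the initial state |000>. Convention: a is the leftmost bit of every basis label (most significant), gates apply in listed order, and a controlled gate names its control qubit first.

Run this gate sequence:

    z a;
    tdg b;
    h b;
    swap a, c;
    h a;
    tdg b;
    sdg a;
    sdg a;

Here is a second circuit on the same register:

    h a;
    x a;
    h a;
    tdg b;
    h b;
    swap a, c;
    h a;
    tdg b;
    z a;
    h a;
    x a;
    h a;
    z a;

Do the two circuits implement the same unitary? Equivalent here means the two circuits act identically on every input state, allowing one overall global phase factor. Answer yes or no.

Yes, they are equivalent — the unitaries differ by at most a global phase.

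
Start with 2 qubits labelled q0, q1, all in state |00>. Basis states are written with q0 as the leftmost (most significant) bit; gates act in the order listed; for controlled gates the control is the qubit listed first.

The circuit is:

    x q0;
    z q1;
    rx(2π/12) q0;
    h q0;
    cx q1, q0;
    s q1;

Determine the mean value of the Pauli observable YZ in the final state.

The expectation value of YZ is -1/2.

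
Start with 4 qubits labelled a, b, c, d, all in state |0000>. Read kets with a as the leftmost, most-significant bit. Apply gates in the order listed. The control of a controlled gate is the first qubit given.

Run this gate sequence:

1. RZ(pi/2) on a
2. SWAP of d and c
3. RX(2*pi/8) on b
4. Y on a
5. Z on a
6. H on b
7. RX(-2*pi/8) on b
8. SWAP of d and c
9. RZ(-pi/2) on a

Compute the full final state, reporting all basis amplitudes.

After the circuit, the state carries amplitude -1/2 on |1000>, -sqrt(2)/2 - I/2 on |1100>, and 0 on every other basis state.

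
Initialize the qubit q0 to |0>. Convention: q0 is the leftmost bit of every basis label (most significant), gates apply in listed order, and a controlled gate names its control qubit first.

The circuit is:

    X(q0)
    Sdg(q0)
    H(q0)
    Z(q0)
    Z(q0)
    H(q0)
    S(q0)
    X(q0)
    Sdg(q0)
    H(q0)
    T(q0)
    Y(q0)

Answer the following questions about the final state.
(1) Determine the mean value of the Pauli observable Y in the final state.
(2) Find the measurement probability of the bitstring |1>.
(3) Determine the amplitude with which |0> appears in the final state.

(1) The observable Y averages to sqrt(2)/2. Key observation: the block from step 1 through step 8 cancels to the identity and can be dropped.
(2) A full measurement returns |1> with probability 1/2.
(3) The amplitude on |0> is -sqrt(2)*exp(3*I*pi/4)/2.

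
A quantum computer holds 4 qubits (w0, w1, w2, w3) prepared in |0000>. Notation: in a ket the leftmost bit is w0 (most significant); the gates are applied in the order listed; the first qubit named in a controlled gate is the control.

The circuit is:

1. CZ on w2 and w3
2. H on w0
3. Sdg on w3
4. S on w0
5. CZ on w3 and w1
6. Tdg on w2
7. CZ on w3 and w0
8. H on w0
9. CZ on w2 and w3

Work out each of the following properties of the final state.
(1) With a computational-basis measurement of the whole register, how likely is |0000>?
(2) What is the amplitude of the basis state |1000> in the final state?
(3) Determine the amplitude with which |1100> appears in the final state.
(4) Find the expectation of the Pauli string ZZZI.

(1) The probability of measuring |0000> is 1/2.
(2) The final state's coefficient on |1000> equals 1/2 - I/2.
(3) |1100> carries amplitude 0 in the final state.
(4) The observable ZZZI averages to 0.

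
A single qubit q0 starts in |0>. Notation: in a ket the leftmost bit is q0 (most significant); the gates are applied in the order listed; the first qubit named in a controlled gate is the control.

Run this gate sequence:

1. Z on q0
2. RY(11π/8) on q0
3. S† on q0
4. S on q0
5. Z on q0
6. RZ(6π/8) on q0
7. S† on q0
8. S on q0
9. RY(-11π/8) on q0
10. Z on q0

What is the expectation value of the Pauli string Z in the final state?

In the final state, Z has expectation 3/4.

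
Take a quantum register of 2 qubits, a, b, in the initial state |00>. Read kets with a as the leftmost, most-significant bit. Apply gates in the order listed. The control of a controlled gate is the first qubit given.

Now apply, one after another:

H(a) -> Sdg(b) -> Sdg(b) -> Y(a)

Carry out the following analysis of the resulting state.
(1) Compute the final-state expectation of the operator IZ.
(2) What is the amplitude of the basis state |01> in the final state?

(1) The observable IZ averages to 1.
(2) The final state's coefficient on |01> equals 0.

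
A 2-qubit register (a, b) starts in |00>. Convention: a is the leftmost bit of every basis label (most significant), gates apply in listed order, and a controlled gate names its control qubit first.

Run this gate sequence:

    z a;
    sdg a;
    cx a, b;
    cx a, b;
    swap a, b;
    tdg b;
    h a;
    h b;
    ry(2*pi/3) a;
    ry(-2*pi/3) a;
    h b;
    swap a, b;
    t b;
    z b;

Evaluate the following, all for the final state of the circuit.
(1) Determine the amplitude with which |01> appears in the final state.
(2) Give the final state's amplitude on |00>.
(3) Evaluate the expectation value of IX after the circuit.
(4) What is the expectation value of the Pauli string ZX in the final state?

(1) The amplitude on |01> is -sqrt(2)*exp(I*pi/4)/2.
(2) |00> carries amplitude sqrt(2)/2 in the final state.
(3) The expectation value of IX is -sqrt(2)/2.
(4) The expectation value of ZX is -sqrt(2)/2.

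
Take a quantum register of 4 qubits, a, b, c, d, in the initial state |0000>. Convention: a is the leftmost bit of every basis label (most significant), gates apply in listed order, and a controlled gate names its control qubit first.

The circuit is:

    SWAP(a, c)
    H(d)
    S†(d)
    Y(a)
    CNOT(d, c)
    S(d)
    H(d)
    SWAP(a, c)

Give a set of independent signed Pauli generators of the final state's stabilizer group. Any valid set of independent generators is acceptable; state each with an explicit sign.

The final state is stabilized by the group generated by +XIIZ, +ZIIX, +IZII, -IIZI; other independent generating sets are equally valid.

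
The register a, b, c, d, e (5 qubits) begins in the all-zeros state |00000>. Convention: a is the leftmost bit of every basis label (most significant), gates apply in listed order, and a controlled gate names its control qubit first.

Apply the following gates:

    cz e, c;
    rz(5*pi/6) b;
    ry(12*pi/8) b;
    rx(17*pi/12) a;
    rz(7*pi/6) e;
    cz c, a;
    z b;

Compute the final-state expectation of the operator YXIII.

In the final state, YXIII has expectation sqrt(2)/4 + sqrt(6)/4.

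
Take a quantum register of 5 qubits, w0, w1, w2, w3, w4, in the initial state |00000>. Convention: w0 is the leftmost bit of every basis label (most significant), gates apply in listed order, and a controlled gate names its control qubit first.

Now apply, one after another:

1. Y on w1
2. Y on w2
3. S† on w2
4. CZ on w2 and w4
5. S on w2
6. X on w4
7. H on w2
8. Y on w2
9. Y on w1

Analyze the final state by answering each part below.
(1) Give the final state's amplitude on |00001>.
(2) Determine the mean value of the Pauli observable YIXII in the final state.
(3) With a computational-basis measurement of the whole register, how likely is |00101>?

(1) The amplitude on |00001> is -sqrt(2)/2.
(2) In the final state, YIXII has expectation 0.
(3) A full measurement returns |00101> with probability 1/2.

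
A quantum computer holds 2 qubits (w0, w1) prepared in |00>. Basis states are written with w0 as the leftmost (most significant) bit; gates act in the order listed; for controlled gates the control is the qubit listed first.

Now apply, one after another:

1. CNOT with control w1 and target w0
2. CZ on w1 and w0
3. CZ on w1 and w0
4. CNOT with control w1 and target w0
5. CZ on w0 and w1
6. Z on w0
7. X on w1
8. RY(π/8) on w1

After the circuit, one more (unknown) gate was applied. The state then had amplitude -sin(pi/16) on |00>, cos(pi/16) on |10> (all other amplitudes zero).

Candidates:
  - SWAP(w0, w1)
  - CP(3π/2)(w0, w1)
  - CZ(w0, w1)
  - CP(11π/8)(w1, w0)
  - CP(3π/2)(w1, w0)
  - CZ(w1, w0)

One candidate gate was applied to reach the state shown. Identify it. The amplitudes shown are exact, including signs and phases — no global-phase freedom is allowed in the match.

It was SWAP(w0, w1) that produced the state shown.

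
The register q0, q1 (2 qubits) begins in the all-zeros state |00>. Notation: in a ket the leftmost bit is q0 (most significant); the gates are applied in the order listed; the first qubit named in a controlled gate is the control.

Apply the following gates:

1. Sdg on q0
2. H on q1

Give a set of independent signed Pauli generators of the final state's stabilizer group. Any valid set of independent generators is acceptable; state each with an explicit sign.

The stabilizer group can be generated by +IX, +ZI, among other valid generating sets.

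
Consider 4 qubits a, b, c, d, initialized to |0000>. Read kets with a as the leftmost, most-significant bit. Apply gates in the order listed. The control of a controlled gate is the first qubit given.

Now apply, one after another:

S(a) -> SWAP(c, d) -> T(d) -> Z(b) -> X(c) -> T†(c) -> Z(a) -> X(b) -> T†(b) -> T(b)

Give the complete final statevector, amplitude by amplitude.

The resulting statevector has amplitude -exp(3*I*pi/4) on |0110>, and 0 on every other basis state.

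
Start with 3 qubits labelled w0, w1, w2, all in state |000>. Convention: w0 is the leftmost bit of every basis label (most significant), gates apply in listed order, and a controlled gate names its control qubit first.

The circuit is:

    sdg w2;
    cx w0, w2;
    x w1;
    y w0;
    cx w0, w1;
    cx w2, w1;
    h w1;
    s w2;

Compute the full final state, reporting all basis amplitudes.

The final amplitudes are sqrt(2)*I/2 on |100>, sqrt(2)*I/2 on |110>, and 0 on every other basis state.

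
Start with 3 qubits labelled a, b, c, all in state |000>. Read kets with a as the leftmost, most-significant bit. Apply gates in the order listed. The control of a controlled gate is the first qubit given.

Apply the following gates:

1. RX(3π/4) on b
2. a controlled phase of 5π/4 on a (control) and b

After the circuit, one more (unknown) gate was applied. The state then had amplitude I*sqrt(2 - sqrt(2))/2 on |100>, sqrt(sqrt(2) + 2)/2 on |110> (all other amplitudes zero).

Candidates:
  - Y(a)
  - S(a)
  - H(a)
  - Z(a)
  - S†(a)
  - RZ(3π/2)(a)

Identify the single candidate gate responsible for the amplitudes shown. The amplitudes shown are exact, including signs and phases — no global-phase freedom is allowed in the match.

The applied gate was Y(a).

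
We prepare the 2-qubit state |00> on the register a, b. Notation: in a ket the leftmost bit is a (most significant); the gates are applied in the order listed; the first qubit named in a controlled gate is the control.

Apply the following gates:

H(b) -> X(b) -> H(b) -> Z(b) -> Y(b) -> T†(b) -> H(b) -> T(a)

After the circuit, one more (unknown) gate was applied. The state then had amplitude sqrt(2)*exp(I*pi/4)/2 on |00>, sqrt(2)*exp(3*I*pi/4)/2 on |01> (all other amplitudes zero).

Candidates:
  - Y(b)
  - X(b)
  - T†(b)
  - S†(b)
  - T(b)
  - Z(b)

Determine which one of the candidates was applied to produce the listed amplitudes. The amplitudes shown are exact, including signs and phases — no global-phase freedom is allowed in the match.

The unique candidate consistent with the amplitudes is S†(b). Key observation: the block from step 1 through step 4 cancels to the identity and can be dropped.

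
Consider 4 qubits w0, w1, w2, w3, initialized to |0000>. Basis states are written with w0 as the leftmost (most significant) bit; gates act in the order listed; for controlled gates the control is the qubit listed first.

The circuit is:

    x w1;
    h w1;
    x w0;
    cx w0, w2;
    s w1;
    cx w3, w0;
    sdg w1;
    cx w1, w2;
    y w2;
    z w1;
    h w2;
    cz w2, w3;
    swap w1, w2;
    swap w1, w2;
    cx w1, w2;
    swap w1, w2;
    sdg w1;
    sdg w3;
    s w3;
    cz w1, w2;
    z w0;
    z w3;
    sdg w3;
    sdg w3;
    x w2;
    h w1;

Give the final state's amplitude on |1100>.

The final state's coefficient on |1100> equals sqrt(2)*(-1 + I)/4.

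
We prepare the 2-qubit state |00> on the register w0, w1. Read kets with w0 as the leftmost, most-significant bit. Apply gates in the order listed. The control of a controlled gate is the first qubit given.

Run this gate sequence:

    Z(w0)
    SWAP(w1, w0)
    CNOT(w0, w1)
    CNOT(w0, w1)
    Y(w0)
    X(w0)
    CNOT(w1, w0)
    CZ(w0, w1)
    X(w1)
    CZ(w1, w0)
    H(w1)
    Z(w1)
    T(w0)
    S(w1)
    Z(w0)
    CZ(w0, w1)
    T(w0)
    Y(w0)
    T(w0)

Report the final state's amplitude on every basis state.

The final amplitudes are 0 on |00>, 0 on |01>, -sqrt(2)*exp(I*pi/4)/2 on |10>, -sqrt(2)*exp(3*I*pi/4)/2 on |11>.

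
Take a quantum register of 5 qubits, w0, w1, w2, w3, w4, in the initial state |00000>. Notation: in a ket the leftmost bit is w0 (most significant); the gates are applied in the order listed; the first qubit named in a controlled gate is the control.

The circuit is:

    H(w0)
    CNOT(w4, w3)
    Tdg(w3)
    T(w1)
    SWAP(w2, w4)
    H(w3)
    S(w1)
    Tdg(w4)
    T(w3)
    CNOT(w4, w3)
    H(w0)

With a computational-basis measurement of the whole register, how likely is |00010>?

Outcome |00010> occurs with probability 1/2.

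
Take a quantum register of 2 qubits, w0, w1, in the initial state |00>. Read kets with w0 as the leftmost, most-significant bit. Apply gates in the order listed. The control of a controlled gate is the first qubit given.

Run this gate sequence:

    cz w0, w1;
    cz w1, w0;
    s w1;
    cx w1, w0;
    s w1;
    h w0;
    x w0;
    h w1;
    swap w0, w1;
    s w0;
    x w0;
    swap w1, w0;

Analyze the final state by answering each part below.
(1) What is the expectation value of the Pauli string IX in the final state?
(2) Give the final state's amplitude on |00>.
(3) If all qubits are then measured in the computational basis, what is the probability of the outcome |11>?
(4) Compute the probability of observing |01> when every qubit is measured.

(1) The expectation value of IX is 0.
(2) |00> carries amplitude I/2 in the final state.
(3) A full measurement returns |11> with probability 1/4.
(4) Outcome |01> occurs with probability 1/4.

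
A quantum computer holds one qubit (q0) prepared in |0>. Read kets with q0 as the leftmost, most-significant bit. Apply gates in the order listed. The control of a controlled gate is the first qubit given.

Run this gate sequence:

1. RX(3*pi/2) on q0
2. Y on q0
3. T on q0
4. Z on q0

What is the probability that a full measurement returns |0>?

Outcome |0> occurs with probability 1/2.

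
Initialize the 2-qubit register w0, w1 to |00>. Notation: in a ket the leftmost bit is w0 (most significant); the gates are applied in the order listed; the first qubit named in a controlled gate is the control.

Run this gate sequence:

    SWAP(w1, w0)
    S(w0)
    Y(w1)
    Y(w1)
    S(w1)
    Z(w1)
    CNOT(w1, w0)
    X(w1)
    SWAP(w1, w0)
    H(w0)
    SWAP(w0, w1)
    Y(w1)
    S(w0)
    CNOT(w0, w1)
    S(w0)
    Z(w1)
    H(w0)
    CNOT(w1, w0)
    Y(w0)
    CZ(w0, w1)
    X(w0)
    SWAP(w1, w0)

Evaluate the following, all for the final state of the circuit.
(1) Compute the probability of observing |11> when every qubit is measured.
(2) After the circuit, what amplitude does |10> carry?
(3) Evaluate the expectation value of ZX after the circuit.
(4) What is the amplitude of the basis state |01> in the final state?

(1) Outcome |11> occurs with probability 1/4.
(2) The final state's coefficient on |10> equals -1/2.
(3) In the final state, ZX has expectation -1.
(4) |01> carries amplitude 1/2 in the final state.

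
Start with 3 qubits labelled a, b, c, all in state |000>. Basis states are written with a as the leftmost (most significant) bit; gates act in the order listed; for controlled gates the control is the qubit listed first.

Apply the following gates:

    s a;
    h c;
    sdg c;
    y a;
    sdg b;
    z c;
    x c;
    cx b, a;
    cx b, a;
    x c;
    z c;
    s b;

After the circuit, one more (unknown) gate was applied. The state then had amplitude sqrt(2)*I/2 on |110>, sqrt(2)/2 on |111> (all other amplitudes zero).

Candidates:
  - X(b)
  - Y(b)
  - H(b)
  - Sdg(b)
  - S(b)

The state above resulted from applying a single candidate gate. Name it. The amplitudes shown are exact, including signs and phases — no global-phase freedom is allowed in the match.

The unique candidate consistent with the amplitudes is X(b). Key observation: steps 5-12 multiply out to the identity, so the circuit reduces to the remaining gates.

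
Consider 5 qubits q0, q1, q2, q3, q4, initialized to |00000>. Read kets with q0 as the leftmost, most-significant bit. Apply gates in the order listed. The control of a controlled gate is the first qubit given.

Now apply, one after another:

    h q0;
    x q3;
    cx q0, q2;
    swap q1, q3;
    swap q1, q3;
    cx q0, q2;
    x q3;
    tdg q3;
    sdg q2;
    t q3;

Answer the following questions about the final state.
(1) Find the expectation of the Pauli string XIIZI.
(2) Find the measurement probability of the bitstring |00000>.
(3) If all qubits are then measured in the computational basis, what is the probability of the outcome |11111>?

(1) The observable XIIZI averages to 1. Key observation: the block from step 2 through step 7 cancels to the identity and can be dropped.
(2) The probability of measuring |00000> is 1/2.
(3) A full measurement returns |11111> with probability 0.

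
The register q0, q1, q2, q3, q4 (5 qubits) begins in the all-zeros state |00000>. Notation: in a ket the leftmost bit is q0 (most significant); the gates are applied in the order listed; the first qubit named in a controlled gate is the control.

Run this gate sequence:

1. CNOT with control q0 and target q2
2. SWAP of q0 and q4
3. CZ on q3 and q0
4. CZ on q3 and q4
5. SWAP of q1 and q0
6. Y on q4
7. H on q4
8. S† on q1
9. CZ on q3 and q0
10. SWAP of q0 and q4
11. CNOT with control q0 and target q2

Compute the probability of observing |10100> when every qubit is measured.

Outcome |10100> occurs with probability 1/2.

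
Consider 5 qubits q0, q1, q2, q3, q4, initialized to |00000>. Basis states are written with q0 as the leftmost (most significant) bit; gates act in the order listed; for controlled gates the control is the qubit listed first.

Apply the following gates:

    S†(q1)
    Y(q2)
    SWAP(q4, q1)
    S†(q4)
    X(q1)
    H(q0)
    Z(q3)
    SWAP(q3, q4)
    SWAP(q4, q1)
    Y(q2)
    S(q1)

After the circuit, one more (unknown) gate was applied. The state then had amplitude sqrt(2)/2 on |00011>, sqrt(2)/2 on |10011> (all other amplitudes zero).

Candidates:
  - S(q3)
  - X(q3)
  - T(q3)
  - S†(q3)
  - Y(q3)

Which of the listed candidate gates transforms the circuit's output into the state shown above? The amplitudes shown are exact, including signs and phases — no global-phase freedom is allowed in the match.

The applied gate was X(q3).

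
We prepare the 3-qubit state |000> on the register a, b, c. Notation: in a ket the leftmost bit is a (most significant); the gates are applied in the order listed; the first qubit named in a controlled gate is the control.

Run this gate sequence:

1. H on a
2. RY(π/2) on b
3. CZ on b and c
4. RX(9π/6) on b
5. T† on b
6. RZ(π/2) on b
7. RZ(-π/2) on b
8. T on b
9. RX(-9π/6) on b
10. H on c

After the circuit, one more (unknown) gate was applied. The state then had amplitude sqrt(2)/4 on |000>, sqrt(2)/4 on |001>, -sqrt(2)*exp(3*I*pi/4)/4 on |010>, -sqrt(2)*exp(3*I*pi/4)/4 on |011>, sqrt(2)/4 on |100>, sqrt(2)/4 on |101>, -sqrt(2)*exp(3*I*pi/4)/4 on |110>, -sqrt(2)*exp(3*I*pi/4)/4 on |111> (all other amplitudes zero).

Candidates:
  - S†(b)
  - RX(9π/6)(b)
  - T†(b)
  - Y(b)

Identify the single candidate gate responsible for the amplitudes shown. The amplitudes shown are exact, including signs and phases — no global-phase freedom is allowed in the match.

The applied gate was T†(b).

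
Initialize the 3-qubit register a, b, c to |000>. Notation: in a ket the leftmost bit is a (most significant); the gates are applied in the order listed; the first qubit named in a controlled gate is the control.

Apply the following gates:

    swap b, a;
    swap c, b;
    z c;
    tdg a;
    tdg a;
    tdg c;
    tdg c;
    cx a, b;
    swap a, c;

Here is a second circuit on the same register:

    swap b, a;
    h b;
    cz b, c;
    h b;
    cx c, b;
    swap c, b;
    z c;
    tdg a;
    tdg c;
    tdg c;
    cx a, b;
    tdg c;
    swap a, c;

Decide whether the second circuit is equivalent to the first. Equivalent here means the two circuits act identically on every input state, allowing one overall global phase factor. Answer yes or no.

No — the two circuits implement different unitaries, even allowing a global phase.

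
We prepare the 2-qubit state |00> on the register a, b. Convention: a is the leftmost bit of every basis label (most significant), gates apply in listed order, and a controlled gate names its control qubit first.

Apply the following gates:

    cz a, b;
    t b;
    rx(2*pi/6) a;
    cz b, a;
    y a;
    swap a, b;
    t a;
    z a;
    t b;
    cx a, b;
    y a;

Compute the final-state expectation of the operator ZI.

The expectation value of ZI is -1.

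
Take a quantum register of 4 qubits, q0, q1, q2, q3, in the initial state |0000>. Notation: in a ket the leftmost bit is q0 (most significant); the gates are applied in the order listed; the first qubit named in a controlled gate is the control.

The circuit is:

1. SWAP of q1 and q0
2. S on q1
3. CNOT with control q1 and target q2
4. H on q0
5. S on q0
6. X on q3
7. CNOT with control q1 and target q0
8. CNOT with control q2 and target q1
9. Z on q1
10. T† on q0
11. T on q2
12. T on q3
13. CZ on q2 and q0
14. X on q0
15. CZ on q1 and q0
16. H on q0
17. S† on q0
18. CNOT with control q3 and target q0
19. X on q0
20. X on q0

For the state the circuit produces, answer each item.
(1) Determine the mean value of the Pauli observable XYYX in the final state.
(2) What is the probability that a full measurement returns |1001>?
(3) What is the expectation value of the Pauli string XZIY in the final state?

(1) The observable XYYX averages to 0.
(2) The probability of measuring |1001> is sqrt(2)/4 + 1/2.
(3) In the final state, XZIY has expectation 0.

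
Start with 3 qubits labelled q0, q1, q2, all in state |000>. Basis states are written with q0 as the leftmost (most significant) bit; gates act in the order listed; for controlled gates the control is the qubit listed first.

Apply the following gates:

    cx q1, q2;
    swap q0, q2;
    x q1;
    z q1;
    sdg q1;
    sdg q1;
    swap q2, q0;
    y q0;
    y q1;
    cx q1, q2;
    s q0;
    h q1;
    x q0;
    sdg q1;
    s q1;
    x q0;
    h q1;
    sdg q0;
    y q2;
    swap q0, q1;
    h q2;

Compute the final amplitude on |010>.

The amplitude on |010> is sqrt(2)*I/2. Key observation: steps 11-18 multiply out to the identity, so the circuit reduces to the remaining gates.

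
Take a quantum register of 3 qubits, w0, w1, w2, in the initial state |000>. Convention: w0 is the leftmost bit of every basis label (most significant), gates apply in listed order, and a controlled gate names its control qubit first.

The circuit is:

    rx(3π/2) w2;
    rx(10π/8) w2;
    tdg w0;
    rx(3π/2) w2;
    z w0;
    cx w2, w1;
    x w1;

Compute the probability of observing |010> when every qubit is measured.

The probability of measuring |010> is sqrt(2)/4 + 1/2.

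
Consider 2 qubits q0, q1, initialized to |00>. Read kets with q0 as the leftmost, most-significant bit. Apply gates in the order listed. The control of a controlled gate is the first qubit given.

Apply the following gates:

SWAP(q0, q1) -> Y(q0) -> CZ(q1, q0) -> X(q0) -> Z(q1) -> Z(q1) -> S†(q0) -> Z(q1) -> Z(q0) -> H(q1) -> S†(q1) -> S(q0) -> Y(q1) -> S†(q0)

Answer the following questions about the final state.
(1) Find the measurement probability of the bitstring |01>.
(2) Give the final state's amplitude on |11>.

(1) A full measurement returns |01> with probability 1/2.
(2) |11> carries amplitude 0 in the final state.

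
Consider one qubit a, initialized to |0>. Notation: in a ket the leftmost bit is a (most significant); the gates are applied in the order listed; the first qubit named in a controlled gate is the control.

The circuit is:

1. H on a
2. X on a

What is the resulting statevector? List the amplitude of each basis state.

The resulting statevector has amplitude sqrt(2)/2 on |0>, sqrt(2)/2 on |1>.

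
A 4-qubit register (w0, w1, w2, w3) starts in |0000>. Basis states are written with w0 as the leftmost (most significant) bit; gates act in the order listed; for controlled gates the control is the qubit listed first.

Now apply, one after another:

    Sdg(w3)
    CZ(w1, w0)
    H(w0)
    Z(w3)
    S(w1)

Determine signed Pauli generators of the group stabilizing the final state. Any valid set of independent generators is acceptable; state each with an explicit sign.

The final state is stabilized by the group generated by +XIII, +IZII, +IIZI, +IIIZ; other independent generating sets are equally valid.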